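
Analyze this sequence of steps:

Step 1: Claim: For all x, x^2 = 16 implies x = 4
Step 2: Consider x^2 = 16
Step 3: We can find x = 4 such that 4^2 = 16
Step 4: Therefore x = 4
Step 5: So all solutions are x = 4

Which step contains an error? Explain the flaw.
Step 4: Therefore x = 4

Step 4 incorrectly concludes that x = 4 is the only solution. The proof shows that x = 4 is A solution (existence), but does not show it is the ONLY solution (uniqueness). In fact, x = -4 is also a solution since (-4)^2 = 16. Finding one solution doesn't prove there are no others.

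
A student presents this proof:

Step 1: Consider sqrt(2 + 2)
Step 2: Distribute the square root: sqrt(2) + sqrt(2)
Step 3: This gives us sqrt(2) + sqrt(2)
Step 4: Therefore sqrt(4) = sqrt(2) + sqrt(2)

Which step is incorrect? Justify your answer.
Step 2: Distribute the square root: sqrt(2) + sqrt(2)

Step 2 incorrectly 'distributes' the square root over addition. The square root function does not distribute: sqrt(a + b) ≠ sqrt(a) + sqrt(b). In fact, sqrt(2 + 2) = sqrt(4) ≈ 2.0000, while sqrt(2) + sqrt(2) ≈ 2.8284.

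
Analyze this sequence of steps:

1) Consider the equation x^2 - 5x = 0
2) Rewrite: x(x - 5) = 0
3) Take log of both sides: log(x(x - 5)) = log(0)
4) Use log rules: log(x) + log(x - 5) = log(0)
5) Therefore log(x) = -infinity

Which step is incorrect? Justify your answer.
Step 3: Take log of both sides: log(x(x - 5)) = log(0)

Step 3 takes the logarithm of both sides, resulting in log(0) on the right side. The logarithm is only defined for positive numbers; log(0) is undefined (approaches negative infinity). This operation is invalid.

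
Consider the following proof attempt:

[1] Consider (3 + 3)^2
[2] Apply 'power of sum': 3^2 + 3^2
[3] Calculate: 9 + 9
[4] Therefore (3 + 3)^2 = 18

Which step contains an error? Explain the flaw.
Step 2: Apply 'power of sum': 3^2 + 3^2

Step 2 incorrectly applies a non-existent rule '(a+b)^n = a^n + b^n'. This is false in general. The correct expansion uses the binomial theorem. The actual value is (3 + 3)^2 = 6^2 = 36, not 18.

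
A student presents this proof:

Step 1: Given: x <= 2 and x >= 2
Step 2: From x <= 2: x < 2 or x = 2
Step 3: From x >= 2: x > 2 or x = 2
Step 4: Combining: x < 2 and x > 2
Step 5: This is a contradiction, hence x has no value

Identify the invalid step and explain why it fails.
Step 4: Combining: x < 2 and x > 2

Step 4 incorrectly combines the conditions. From x <= 2 and x >= 2, the intersection is x = 2. The error treats the 'or' cases as 'and' requirements. The correct conclusion is that x = 2 is the unique solution, not that no solution exists.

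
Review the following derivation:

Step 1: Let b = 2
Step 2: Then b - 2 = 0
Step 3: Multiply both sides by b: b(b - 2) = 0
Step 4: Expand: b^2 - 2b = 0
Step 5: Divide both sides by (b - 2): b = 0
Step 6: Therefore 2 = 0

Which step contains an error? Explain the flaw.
Step 5: Divide both sides by (b - 2): b = 0

Step 5 divides both sides by (b - 2). However, since b = 2, we have (b - 2) = 0. Division by zero is undefined, making this step invalid.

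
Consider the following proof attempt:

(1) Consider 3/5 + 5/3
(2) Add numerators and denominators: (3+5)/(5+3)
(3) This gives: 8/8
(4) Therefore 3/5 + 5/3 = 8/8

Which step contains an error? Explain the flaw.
Step 2: Add numerators and denominators: (3+5)/(5+3)

Step 2 incorrectly adds fractions by separately adding numerators and denominators. This is wrong. The correct method requires a common denominator: 3/5 + 5/3 = (3×3 + 5×5)/(5×3) = 34/15 = 34/15. The method used gives 8/8, which is different.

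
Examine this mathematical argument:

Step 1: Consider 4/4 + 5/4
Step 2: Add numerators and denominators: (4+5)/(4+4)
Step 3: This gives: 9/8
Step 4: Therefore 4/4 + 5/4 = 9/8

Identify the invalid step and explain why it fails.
Step 2: Add numerators and denominators: (4+5)/(4+4)

Step 2 incorrectly adds fractions by separately adding numerators and denominators. This is wrong. The correct method requires a common denominator: 4/4 + 5/4 = (4×4 + 5×4)/(4×4) = 36/16 = 9/4. The method used gives 9/8, which is different.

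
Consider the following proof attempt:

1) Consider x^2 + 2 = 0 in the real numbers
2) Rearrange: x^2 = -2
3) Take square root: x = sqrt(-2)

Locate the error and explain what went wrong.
Step 3: Take square root: x = sqrt(-2)

Step 3 takes the square root of -2, which is negative. In the real number system, the square root of a negative number is undefined. The equation x^2 + 2 = 0 has no real solutions. Square roots of negative numbers only exist in the complex numbers.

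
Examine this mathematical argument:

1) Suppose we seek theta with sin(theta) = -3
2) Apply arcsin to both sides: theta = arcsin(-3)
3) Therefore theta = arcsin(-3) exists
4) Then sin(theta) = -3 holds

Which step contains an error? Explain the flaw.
Step 2: Apply arcsin to both sides: theta = arcsin(-3)

Step 2 applies arcsin to -3. However, arcsin(x) is only defined for x in [-1, 1] because sin(theta) can only produce values in that range. Since |-3| > 1, arcsin(-3) is undefined. There is no angle whose sine equals -3.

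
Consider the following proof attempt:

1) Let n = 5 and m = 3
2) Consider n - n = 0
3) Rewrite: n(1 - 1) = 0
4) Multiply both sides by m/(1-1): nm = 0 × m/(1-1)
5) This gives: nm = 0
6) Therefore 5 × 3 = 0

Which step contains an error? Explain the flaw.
Step 4: Multiply both sides by m/(1-1): nm = 0 × m/(1-1)

Step 4 multiplies both sides by m/(1-1). However, 1-1 = 0, so this is multiplication by m/0, which is undefined. We cannot multiply by an undefined expression.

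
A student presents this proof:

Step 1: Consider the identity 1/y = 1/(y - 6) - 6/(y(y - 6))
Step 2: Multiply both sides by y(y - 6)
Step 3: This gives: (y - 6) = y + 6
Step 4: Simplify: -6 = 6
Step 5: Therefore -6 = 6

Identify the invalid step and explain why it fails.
Step 3: This gives: (y - 6) = y + 6

Step 3 makes a sign error when clearing denominators. Multiplying -6/(y(y - 6)) by y(y - 6) gives -6, not +6. The correct result is (y - 6) = y - 6, which is trivially true, not (y - 6) = y + 6. (Step 1 is a valid identity: 1/(y - 6) - 6/(y(y - 6)) = (y - 6)/(y(y - 6)) = 1/y.)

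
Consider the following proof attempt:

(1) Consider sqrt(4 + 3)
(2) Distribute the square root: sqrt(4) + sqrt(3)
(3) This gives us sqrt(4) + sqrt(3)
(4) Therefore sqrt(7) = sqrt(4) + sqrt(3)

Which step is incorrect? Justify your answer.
Step 2: Distribute the square root: sqrt(4) + sqrt(3)

Step 2 incorrectly 'distributes' the square root over addition. The square root function does not distribute: sqrt(a + b) ≠ sqrt(a) + sqrt(b). In fact, sqrt(4 + 3) = sqrt(7) ≈ 2.6458, while sqrt(4) + sqrt(3) ≈ 3.7321.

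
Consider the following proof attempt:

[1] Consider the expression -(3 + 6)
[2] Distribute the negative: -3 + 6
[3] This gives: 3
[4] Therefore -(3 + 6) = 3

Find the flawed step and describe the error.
Step 2: Distribute the negative: -3 + 6

Step 2 incorrectly distributes the negative sign. The correct distribution is -(3 + 6) = -3 - 6 = -9. The negative must be applied to both terms, not just the first. The error treats -(3 + 6) as -3 + 6, which equals 3 instead of -9.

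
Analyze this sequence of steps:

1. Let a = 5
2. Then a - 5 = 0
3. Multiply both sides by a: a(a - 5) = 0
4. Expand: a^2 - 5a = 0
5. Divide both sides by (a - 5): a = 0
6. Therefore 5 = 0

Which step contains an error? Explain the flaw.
Step 5: Divide both sides by (a - 5): a = 0

Step 5 divides both sides by (a - 5). However, since a = 5, we have (a - 5) = 0. Division by zero is undefined, making this step invalid.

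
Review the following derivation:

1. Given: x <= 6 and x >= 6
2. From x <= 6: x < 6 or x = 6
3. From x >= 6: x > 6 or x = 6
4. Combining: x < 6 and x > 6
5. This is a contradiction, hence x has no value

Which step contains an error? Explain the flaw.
Step 4: Combining: x < 6 and x > 6

Step 4 incorrectly combines the conditions. From x <= 6 and x >= 6, the intersection is x = 6. The error treats the 'or' cases as 'and' requirements. The correct conclusion is that x = 6 is the unique solution, not that no solution exists.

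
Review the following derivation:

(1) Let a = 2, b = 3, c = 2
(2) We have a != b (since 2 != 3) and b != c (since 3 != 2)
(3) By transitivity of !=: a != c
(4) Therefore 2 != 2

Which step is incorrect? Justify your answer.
Step 3: By transitivity of !=: a != c

Step 3 incorrectly applies transitivity to the '!=' relation. Transitivity states: if a R b and b R c, then a R c. However, '!=' is not transitive. Counterexample: 2 != 3 and 3 != 2, but 2 = 2 (both equal 2). Transitivity holds for relations like <, <=, =, but not for !=.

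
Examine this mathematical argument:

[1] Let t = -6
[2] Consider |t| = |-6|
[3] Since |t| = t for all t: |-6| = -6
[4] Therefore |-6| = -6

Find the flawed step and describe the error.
Step 3: Since |t| = t for all t: |-6| = -6

Step 3 incorrectly states that |t| = t for all t. The correct definition is |t| = t when t >= 0, and |t| = -t when t < 0. Since -6 < 0, we have |-6| = -(-6) = 6, not -6.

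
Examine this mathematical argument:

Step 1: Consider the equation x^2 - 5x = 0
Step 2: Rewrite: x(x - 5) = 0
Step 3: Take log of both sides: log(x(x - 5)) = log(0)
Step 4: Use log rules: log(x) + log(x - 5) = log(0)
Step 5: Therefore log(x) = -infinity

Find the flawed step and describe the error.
Step 3: Take log of both sides: log(x(x - 5)) = log(0)

Step 3 takes the logarithm of both sides, resulting in log(0) on the right side. The logarithm is only defined for positive numbers; log(0) is undefined (approaches negative infinity). This operation is invalid.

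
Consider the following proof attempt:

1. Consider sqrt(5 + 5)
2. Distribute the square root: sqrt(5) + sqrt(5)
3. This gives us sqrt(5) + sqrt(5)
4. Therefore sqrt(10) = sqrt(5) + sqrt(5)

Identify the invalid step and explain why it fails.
Step 2: Distribute the square root: sqrt(5) + sqrt(5)

Step 2 incorrectly 'distributes' the square root over addition. The square root function does not distribute: sqrt(a + b) ≠ sqrt(a) + sqrt(b). In fact, sqrt(5 + 5) = sqrt(10) ≈ 3.1623, while sqrt(5) + sqrt(5) ≈ 4.4721.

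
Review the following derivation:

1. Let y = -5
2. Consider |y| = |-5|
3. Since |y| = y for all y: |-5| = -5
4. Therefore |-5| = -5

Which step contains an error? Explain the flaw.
Step 3: Since |y| = y for all y: |-5| = -5

Step 3 incorrectly states that |y| = y for all y. The correct definition is |y| = y when y >= 0, and |y| = -y when y < 0. Since -5 < 0, we have |-5| = -(-5) = 5, not -5.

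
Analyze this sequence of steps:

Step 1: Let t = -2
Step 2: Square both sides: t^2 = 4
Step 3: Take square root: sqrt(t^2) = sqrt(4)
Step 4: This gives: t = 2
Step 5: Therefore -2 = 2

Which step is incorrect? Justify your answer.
Step 4: This gives: t = 2

Step 4 incorrectly states that sqrt(t^2) = t. The correct identity is sqrt(t^2) = |t|. Since t = -2 < 0, we have sqrt(t^2) = |-2| = 2, not t = -2.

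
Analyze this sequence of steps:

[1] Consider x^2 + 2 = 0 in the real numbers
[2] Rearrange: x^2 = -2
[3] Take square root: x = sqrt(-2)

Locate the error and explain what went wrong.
Step 3: Take square root: x = sqrt(-2)

Step 3 takes the square root of -2, which is negative. In the real number system, the square root of a negative number is undefined. The equation x^2 + 2 = 0 has no real solutions. Square roots of negative numbers only exist in the complex numbers.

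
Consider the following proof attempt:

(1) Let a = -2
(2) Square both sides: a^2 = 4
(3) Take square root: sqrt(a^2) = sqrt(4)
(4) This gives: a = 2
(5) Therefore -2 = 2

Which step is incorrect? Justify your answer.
Step 4: This gives: a = 2

Step 4 incorrectly states that sqrt(a^2) = a. The correct identity is sqrt(a^2) = |a|. Since a = -2 < 0, we have sqrt(a^2) = |-2| = 2, not a = -2.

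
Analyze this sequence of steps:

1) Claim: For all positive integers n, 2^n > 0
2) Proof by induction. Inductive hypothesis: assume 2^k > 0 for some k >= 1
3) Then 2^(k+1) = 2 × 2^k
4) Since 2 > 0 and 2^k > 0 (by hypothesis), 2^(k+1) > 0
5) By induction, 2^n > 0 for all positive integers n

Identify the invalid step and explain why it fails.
Step 5: By induction, 2^n > 0 for all positive integers n

Step 5 concludes the proof by induction, but no base case was ever established. A valid induction proof requires: (1) a base case proving 2^1 > 0, and (2) an inductive step showing IF 2^k > 0 THEN 2^(k+1) > 0. Steps 2-4 correctly establish the inductive step, but without the base case the conclusion in step 5 does not follow.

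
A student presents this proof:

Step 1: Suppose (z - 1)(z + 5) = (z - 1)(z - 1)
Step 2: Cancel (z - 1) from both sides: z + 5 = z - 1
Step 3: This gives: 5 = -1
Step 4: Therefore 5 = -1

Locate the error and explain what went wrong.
Step 2: Cancel (z - 1) from both sides: z + 5 = z - 1

Step 2 cancels (z - 1) from both sides. This is only valid if (z - 1) ≠ 0, i.e., z ≠ 1. When z = 1, both sides equal zero regardless of the other factors. The correct approach requires considering z = 1 as a separate case.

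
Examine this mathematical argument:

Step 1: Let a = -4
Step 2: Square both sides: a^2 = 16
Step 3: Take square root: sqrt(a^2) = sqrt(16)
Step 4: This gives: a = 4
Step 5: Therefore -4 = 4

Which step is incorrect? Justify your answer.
Step 4: This gives: a = 4

Step 4 incorrectly states that sqrt(a^2) = a. The correct identity is sqrt(a^2) = |a|. Since a = -4 < 0, we have sqrt(a^2) = |-4| = 4, not a = -4.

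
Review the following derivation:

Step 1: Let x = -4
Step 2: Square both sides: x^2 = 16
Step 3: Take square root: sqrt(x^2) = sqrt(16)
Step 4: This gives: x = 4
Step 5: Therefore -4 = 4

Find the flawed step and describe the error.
Step 4: This gives: x = 4

Step 4 incorrectly states that sqrt(x^2) = x. The correct identity is sqrt(x^2) = |x|. Since x = -4 < 0, we have sqrt(x^2) = |-4| = 4, not x = -4.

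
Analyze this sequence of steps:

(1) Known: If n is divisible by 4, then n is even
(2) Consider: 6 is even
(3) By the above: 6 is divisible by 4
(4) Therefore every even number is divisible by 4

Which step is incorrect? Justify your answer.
Step 3: By the above: 6 is divisible by 4

Step 3 commits the fallacy of affirming the consequent. The known fact 'divisible by 4 → even' does NOT imply 'even → divisible by 4'. That would be the converse, which is false. For example, 6 is even but 6 ÷ 4 = 1.50, which is not an integer.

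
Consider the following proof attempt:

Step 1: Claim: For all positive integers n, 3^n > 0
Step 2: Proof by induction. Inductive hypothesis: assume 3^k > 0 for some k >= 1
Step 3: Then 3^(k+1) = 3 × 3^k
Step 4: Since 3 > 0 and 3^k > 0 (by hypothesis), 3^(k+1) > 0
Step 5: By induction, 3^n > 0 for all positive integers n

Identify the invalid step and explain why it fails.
Step 5: By induction, 3^n > 0 for all positive integers n

Step 5 concludes the proof by induction, but no base case was ever established. A valid induction proof requires: (1) a base case proving 3^1 > 0, and (2) an inductive step showing IF 3^k > 0 THEN 3^(k+1) > 0. Steps 2-4 correctly establish the inductive step, but without the base case the conclusion in step 5 does not follow.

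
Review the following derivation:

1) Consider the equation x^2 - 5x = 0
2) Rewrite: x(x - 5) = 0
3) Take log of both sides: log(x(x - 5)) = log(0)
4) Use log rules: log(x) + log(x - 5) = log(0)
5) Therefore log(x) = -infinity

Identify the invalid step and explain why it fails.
Step 3: Take log of both sides: log(x(x - 5)) = log(0)

Step 3 takes the logarithm of both sides, resulting in log(0) on the right side. The logarithm is only defined for positive numbers; log(0) is undefined (approaches negative infinity). This operation is invalid.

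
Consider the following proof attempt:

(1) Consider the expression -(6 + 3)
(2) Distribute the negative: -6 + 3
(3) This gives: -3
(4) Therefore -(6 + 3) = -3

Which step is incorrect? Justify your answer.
Step 2: Distribute the negative: -6 + 3

Step 2 incorrectly distributes the negative sign. The correct distribution is -(6 + 3) = -6 - 3 = -9. The negative must be applied to both terms, not just the first. The error treats -(6 + 3) as -6 + 3, which equals -3 instead of -9.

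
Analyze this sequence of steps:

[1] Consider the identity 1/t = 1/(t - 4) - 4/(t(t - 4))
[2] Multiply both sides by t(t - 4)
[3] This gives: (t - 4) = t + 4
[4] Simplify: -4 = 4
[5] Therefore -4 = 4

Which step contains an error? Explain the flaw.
Step 3: This gives: (t - 4) = t + 4

Step 3 makes a sign error when clearing denominators. Multiplying -4/(t(t - 4)) by t(t - 4) gives -4, not +4. The correct result is (t - 4) = t - 4, which is trivially true, not (t - 4) = t + 4. (Step 1 is a valid identity: 1/(t - 4) - 4/(t(t - 4)) = (t - 4)/(t(t - 4)) = 1/t.)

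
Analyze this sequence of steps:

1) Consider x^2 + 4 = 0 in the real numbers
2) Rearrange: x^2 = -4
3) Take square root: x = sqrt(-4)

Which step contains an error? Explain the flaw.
Step 3: Take square root: x = sqrt(-4)

Step 3 takes the square root of -4, which is negative. In the real number system, the square root of a negative number is undefined. The equation x^2 + 4 = 0 has no real solutions. Square roots of negative numbers only exist in the complex numbers.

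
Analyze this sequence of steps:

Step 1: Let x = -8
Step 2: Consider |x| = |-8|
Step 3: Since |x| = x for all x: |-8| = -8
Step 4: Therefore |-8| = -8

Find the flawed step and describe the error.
Step 3: Since |x| = x for all x: |-8| = -8

Step 3 incorrectly states that |x| = x for all x. The correct definition is |x| = x when x >= 0, and |x| = -x when x < 0. Since -8 < 0, we have |-8| = -(-8) = 8, not -8.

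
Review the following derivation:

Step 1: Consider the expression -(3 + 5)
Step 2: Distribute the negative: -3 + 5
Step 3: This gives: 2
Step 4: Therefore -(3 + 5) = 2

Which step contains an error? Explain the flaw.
Step 2: Distribute the negative: -3 + 5

Step 2 incorrectly distributes the negative sign. The correct distribution is -(3 + 5) = -3 - 5 = -8. The negative must be applied to both terms, not just the first. The error treats -(3 + 5) as -3 + 5, which equals 2 instead of -8.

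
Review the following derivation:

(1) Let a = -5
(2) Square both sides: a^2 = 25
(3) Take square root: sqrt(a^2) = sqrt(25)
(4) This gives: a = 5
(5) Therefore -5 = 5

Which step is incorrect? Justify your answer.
Step 4: This gives: a = 5

Step 4 incorrectly states that sqrt(a^2) = a. The correct identity is sqrt(a^2) = |a|. Since a = -5 < 0, we have sqrt(a^2) = |-5| = 5, not a = -5.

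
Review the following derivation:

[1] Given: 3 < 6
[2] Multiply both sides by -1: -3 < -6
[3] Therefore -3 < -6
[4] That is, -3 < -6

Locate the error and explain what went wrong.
Step 2: Multiply both sides by -1: -3 < -6

Step 2 multiplies both sides by -1 but fails to reverse the inequality sign. When multiplying (or dividing) an inequality by a negative number, the direction must be reversed. Since 3 < 6, we should get -3 > -6, i.e., -3 > -6.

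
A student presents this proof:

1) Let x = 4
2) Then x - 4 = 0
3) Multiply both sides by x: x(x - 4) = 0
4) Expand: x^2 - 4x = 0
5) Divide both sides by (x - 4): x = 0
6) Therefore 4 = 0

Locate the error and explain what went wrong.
Step 5: Divide both sides by (x - 4): x = 0

Step 5 divides both sides by (x - 4). However, since x = 4, we have (x - 4) = 0. Division by zero is undefined, making this step invalid.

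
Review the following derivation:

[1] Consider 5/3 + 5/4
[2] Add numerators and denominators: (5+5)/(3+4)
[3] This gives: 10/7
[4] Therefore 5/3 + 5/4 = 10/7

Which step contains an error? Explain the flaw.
Step 2: Add numerators and denominators: (5+5)/(3+4)

Step 2 incorrectly adds fractions by separately adding numerators and denominators. This is wrong. The correct method requires a common denominator: 5/3 + 5/4 = (5×4 + 5×3)/(3×4) = 35/12 = 35/12. The method used gives 10/7, which is different.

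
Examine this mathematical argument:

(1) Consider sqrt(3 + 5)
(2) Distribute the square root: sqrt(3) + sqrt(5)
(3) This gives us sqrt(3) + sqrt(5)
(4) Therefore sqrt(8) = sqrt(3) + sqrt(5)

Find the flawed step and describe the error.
Step 2: Distribute the square root: sqrt(3) + sqrt(5)

Step 2 incorrectly 'distributes' the square root over addition. The square root function does not distribute: sqrt(a + b) ≠ sqrt(a) + sqrt(b). In fact, sqrt(3 + 5) = sqrt(8) ≈ 2.8284, while sqrt(3) + sqrt(5) ≈ 3.9681.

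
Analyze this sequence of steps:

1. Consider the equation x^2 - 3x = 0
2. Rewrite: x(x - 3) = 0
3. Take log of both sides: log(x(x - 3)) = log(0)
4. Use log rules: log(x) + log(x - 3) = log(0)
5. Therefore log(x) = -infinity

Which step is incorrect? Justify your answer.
Step 3: Take log of both sides: log(x(x - 3)) = log(0)

Step 3 takes the logarithm of both sides, resulting in log(0) on the right side. The logarithm is only defined for positive numbers; log(0) is undefined (approaches negative infinity). This operation is invalid.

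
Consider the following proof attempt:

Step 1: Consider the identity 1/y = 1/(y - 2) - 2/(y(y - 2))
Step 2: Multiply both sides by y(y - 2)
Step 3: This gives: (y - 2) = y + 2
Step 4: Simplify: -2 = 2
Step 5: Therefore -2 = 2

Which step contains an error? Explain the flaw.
Step 3: This gives: (y - 2) = y + 2

Step 3 makes a sign error when clearing denominators. Multiplying -2/(y(y - 2)) by y(y - 2) gives -2, not +2. The correct result is (y - 2) = y - 2, which is trivially true, not (y - 2) = y + 2. (Step 1 is a valid identity: 1/(y - 2) - 2/(y(y - 2)) = (y - 2)/(y(y - 2)) = 1/y.)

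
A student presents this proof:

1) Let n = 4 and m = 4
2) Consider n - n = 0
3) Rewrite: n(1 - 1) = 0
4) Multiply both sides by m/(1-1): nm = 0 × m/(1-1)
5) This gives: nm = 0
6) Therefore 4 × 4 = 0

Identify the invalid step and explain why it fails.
Step 4: Multiply both sides by m/(1-1): nm = 0 × m/(1-1)

Step 4 multiplies both sides by m/(1-1). However, 1-1 = 0, so this is multiplication by m/0, which is undefined. We cannot multiply by an undefined expression.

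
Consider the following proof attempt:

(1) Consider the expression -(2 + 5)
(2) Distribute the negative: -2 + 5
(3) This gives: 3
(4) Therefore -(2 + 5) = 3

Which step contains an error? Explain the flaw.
Step 2: Distribute the negative: -2 + 5

Step 2 incorrectly distributes the negative sign. The correct distribution is -(2 + 5) = -2 - 5 = -7. The negative must be applied to both terms, not just the first. The error treats -(2 + 5) as -2 + 5, which equals 3 instead of -7.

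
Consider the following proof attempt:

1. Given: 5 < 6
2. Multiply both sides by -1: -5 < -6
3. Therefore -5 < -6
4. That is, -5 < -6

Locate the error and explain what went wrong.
Step 2: Multiply both sides by -1: -5 < -6

Step 2 multiplies both sides by -1 but fails to reverse the inequality sign. When multiplying (or dividing) an inequality by a negative number, the direction must be reversed. Since 5 < 6, we should get -5 > -6, i.e., -5 > -6.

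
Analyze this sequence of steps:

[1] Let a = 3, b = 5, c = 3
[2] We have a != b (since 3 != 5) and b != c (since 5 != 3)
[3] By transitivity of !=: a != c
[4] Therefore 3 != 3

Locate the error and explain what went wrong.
Step 3: By transitivity of !=: a != c

Step 3 incorrectly applies transitivity to the '!=' relation. Transitivity states: if a R b and b R c, then a R c. However, '!=' is not transitive. Counterexample: 3 != 5 and 5 != 3, but 3 = 3 (both equal 3). Transitivity holds for relations like <, <=, =, but not for !=.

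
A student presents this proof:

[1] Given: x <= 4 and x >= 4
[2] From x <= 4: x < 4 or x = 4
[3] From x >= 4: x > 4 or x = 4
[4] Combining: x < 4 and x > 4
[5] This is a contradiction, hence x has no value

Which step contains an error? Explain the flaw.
Step 4: Combining: x < 4 and x > 4

Step 4 incorrectly combines the conditions. From x <= 4 and x >= 4, the intersection is x = 4. The error treats the 'or' cases as 'and' requirements. The correct conclusion is that x = 4 is the unique solution, not that no solution exists.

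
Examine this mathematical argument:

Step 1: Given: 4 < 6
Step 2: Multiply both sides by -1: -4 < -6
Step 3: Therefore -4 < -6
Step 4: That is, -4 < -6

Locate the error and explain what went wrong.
Step 2: Multiply both sides by -1: -4 < -6

Step 2 multiplies both sides by -1 but fails to reverse the inequality sign. When multiplying (or dividing) an inequality by a negative number, the direction must be reversed. Since 4 < 6, we should get -4 > -6, i.e., -4 > -6.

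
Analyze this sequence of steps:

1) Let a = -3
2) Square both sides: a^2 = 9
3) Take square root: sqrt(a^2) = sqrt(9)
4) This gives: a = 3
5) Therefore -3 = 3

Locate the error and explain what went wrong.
Step 4: This gives: a = 3

Step 4 incorrectly states that sqrt(a^2) = a. The correct identity is sqrt(a^2) = |a|. Since a = -3 < 0, we have sqrt(a^2) = |-3| = 3, not a = -3.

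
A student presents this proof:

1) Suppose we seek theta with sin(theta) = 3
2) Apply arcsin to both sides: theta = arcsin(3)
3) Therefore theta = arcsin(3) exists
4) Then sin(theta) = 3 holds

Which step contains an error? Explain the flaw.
Step 2: Apply arcsin to both sides: theta = arcsin(3)

Step 2 applies arcsin to 3. However, arcsin(x) is only defined for x in [-1, 1] because sin(theta) can only produce values in that range. Since |3| > 1, arcsin(3) is undefined. There is no angle whose sine equals 3.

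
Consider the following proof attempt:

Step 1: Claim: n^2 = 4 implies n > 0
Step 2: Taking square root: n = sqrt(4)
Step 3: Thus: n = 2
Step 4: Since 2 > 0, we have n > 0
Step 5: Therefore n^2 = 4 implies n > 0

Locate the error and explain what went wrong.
Step 2: Taking square root: n = sqrt(4)

Step 2 takes the square root and assumes the positive root only. The equation n^2 = 4 actually has two solutions: n = 2 and n = -2. The proof silently assumes n > 0 without justification, then uses this assumption to conclude n > 0, which is circular. The counterexample n = -2 shows the claim is false.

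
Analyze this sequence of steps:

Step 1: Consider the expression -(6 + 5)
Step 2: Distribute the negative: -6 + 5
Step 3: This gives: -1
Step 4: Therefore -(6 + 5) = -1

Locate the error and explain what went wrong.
Step 2: Distribute the negative: -6 + 5

Step 2 incorrectly distributes the negative sign. The correct distribution is -(6 + 5) = -6 - 5 = -11. The negative must be applied to both terms, not just the first. The error treats -(6 + 5) as -6 + 5, which equals -1 instead of -11.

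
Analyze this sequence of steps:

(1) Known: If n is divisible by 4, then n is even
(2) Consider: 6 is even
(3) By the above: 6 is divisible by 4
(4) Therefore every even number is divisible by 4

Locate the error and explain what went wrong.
Step 3: By the above: 6 is divisible by 4

Step 3 commits the fallacy of affirming the consequent. The known fact 'divisible by 4 → even' does NOT imply 'even → divisible by 4'. That would be the converse, which is false. For example, 6 is even but 6 ÷ 4 = 1.50, which is not an integer.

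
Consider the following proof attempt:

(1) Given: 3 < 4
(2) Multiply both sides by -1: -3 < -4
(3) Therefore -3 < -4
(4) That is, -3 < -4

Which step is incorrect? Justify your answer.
Step 2: Multiply both sides by -1: -3 < -4

Step 2 multiplies both sides by -1 but fails to reverse the inequality sign. When multiplying (or dividing) an inequality by a negative number, the direction must be reversed. Since 3 < 4, we should get -3 > -4, i.e., -3 > -4.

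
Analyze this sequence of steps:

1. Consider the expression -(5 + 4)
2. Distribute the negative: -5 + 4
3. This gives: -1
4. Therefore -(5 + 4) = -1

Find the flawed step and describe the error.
Step 2: Distribute the negative: -5 + 4

Step 2 incorrectly distributes the negative sign. The correct distribution is -(5 + 4) = -5 - 4 = -9. The negative must be applied to both terms, not just the first. The error treats -(5 + 4) as -5 + 4, which equals -1 instead of -9.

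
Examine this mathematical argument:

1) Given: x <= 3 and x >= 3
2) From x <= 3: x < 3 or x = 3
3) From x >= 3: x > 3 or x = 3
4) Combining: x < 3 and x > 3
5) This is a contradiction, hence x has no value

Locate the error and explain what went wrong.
Step 4: Combining: x < 3 and x > 3

Step 4 incorrectly combines the conditions. From x <= 3 and x >= 3, the intersection is x = 3. The error treats the 'or' cases as 'and' requirements. The correct conclusion is that x = 3 is the unique solution, not that no solution exists.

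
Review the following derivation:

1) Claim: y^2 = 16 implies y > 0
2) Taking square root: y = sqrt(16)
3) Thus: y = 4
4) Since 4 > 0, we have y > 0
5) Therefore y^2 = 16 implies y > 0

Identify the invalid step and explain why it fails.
Step 2: Taking square root: y = sqrt(16)

Step 2 takes the square root and assumes the positive root only. The equation y^2 = 16 actually has two solutions: y = 4 and y = -4. The proof silently assumes y > 0 without justification, then uses this assumption to conclude y > 0, which is circular. The counterexample y = -4 shows the claim is false.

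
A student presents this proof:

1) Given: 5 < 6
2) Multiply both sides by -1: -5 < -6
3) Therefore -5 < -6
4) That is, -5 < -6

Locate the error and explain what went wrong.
Step 2: Multiply both sides by -1: -5 < -6

Step 2 multiplies both sides by -1 but fails to reverse the inequality sign. When multiplying (or dividing) an inequality by a negative number, the direction must be reversed. Since 5 < 6, we should get -5 > -6, i.e., -5 > -6.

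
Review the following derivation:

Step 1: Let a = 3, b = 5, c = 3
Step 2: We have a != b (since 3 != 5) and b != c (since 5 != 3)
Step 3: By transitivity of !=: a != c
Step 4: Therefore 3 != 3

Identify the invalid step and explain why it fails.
Step 3: By transitivity of !=: a != c

Step 3 incorrectly applies transitivity to the '!=' relation. Transitivity states: if a R b and b R c, then a R c. However, '!=' is not transitive. Counterexample: 3 != 5 and 5 != 3, but 3 = 3 (both equal 3). Transitivity holds for relations like <, <=, =, but not for !=.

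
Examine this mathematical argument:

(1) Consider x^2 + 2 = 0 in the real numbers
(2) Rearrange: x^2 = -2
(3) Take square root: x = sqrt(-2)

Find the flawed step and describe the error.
Step 3: Take square root: x = sqrt(-2)

Step 3 takes the square root of -2, which is negative. In the real number system, the square root of a negative number is undefined. The equation x^2 + 2 = 0 has no real solutions. Square roots of negative numbers only exist in the complex numbers.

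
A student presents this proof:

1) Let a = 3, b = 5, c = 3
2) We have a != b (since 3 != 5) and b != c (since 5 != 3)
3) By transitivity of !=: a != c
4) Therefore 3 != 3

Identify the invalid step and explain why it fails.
Step 3: By transitivity of !=: a != c

Step 3 incorrectly applies transitivity to the '!=' relation. Transitivity states: if a R b and b R c, then a R c. However, '!=' is not transitive. Counterexample: 3 != 5 and 5 != 3, but 3 = 3 (both equal 3). Transitivity holds for relations like <, <=, =, but not for !=.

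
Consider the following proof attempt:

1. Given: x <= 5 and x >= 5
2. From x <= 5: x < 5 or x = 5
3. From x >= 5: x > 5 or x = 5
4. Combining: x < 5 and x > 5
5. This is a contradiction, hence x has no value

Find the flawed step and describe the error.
Step 4: Combining: x < 5 and x > 5

Step 4 incorrectly combines the conditions. From x <= 5 and x >= 5, the intersection is x = 5. The error treats the 'or' cases as 'and' requirements. The correct conclusion is that x = 5 is the unique solution, not that no solution exists.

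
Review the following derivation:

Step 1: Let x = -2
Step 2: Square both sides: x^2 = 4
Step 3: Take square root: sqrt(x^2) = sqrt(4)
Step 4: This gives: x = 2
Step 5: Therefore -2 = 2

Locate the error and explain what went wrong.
Step 4: This gives: x = 2

Step 4 incorrectly states that sqrt(x^2) = x. The correct identity is sqrt(x^2) = |x|. Since x = -2 < 0, we have sqrt(x^2) = |-2| = 2, not x = -2.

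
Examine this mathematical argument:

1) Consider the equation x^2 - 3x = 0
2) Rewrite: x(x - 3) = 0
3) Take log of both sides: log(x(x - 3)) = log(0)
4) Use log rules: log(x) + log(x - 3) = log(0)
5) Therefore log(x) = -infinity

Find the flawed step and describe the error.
Step 3: Take log of both sides: log(x(x - 3)) = log(0)

Step 3 takes the logarithm of both sides, resulting in log(0) on the right side. The logarithm is only defined for positive numbers; log(0) is undefined (approaches negative infinity). This operation is invalid.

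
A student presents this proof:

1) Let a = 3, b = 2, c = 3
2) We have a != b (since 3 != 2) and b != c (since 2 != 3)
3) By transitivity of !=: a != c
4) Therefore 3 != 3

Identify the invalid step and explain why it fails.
Step 3: By transitivity of !=: a != c

Step 3 incorrectly applies transitivity to the '!=' relation. Transitivity states: if a R b and b R c, then a R c. However, '!=' is not transitive. Counterexample: 3 != 2 and 2 != 3, but 3 = 3 (both equal 3). Transitivity holds for relations like <, <=, =, but not for !=.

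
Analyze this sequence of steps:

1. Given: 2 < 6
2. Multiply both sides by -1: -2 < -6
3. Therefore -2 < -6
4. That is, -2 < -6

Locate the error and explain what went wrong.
Step 2: Multiply both sides by -1: -2 < -6

Step 2 multiplies both sides by -1 but fails to reverse the inequality sign. When multiplying (or dividing) an inequality by a negative number, the direction must be reversed. Since 2 < 6, we should get -2 > -6, i.e., -2 > -6.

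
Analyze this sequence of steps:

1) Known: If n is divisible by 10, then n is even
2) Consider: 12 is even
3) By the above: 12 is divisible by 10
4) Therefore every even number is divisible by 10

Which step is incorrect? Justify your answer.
Step 3: By the above: 12 is divisible by 10

Step 3 commits the fallacy of affirming the consequent. The known fact 'divisible by 10 → even' does NOT imply 'even → divisible by 10'. That would be the converse, which is false. For example, 12 is even but 12 ÷ 10 = 1.20, which is not an integer.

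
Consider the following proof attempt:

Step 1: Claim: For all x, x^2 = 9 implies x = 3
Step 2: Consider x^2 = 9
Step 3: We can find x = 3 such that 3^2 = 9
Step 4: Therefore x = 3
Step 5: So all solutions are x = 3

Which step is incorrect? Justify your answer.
Step 4: Therefore x = 3

Step 4 incorrectly concludes that x = 3 is the only solution. The proof shows that x = 3 is A solution (existence), but does not show it is the ONLY solution (uniqueness). In fact, x = -3 is also a solution since (-3)^2 = 9. Finding one solution doesn't prove there are no others.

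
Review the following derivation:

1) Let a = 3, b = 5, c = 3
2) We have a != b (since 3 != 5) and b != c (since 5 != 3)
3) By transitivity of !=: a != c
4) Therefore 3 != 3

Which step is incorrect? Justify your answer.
Step 3: By transitivity of !=: a != c

Step 3 incorrectly applies transitivity to the '!=' relation. Transitivity states: if a R b and b R c, then a R c. However, '!=' is not transitive. Counterexample: 3 != 5 and 5 != 3, but 3 = 3 (both equal 3). Transitivity holds for relations like <, <=, =, but not for !=.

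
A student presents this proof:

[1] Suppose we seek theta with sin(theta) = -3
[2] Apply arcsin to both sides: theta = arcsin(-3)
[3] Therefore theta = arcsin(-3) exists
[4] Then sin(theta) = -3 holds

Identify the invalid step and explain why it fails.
Step 2: Apply arcsin to both sides: theta = arcsin(-3)

Step 2 applies arcsin to -3. However, arcsin(x) is only defined for x in [-1, 1] because sin(theta) can only produce values in that range. Since |-3| > 1, arcsin(-3) is undefined. There is no angle whose sine equals -3.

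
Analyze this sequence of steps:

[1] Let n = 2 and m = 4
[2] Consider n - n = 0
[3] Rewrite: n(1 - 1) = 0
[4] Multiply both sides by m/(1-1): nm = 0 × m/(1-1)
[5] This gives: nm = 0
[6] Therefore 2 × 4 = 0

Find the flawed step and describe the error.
Step 4: Multiply both sides by m/(1-1): nm = 0 × m/(1-1)

Step 4 multiplies both sides by m/(1-1). However, 1-1 = 0, so this is multiplication by m/0, which is undefined. We cannot multiply by an undefined expression.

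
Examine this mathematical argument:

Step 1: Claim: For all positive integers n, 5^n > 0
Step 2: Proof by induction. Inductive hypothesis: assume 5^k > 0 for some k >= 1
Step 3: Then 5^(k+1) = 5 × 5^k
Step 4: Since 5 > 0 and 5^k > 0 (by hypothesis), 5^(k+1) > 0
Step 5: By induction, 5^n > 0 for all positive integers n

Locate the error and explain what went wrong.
Step 5: By induction, 5^n > 0 for all positive integers n

Step 5 concludes the proof by induction, but no base case was ever established. A valid induction proof requires: (1) a base case proving 5^1 > 0, and (2) an inductive step showing IF 5^k > 0 THEN 5^(k+1) > 0. Steps 2-4 correctly establish the inductive step, but without the base case the conclusion in step 5 does not follow.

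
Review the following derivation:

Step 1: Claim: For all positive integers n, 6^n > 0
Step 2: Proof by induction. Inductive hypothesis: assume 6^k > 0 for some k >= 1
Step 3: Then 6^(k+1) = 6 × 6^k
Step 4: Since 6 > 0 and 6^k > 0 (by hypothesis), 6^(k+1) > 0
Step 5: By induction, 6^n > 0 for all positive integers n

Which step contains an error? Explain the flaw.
Step 5: By induction, 6^n > 0 for all positive integers n

Step 5 concludes the proof by induction, but no base case was ever established. A valid induction proof requires: (1) a base case proving 6^1 > 0, and (2) an inductive step showing IF 6^k > 0 THEN 6^(k+1) > 0. Steps 2-4 correctly establish the inductive step, but without the base case the conclusion in step 5 does not follow.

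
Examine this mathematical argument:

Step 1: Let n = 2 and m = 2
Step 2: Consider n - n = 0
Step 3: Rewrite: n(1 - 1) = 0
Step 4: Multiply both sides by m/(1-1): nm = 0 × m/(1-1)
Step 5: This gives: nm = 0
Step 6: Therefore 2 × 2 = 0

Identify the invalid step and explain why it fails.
Step 4: Multiply both sides by m/(1-1): nm = 0 × m/(1-1)

Step 4 multiplies both sides by m/(1-1). However, 1-1 = 0, so this is multiplication by m/0, which is undefined. We cannot multiply by an undefined expression.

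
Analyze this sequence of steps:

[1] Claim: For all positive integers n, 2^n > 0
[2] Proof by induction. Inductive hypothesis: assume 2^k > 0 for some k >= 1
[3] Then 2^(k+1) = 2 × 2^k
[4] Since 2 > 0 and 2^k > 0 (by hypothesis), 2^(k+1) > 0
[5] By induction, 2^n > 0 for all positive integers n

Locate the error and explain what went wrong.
Step 5: By induction, 2^n > 0 for all positive integers n

Step 5 concludes the proof by induction, but no base case was ever established. A valid induction proof requires: (1) a base case proving 2^1 > 0, and (2) an inductive step showing IF 2^k > 0 THEN 2^(k+1) > 0. Steps 2-4 correctly establish the inductive step, but without the base case the conclusion in step 5 does not follow.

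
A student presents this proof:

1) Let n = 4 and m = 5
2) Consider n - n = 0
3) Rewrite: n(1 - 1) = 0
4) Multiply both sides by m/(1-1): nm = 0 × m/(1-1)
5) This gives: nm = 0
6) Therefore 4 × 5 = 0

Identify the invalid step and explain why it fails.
Step 4: Multiply both sides by m/(1-1): nm = 0 × m/(1-1)

Step 4 multiplies both sides by m/(1-1). However, 1-1 = 0, so this is multiplication by m/0, which is undefined. We cannot multiply by an undefined expression.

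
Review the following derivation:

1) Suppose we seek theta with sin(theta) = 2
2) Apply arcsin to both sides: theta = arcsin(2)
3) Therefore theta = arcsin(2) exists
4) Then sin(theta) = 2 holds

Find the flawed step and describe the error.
Step 2: Apply arcsin to both sides: theta = arcsin(2)

Step 2 applies arcsin to 2. However, arcsin(x) is only defined for x in [-1, 1] because sin(theta) can only produce values in that range. Since |2| > 1, arcsin(2) is undefined. There is no angle whose sine equals 2.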